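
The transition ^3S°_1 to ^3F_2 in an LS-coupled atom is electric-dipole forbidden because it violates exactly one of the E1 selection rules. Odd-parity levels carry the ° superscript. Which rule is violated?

Initial level: S=1, L=0, J=1, parity odd. Final level: S=1, L=3, J=2, parity even.
Parity must change: odd → even — ok.
ΔS = 0: S: 1 → 1 — ok.
ΔL = 0, ±1 (not L=0↔0): L: 0 → 3, ΔL = +3 — fails.
ΔJ = 0, ±1 (not J=0↔0): J: 1 → 2, ΔJ = +1 — ok.

the ΔL = 0, ±1 rule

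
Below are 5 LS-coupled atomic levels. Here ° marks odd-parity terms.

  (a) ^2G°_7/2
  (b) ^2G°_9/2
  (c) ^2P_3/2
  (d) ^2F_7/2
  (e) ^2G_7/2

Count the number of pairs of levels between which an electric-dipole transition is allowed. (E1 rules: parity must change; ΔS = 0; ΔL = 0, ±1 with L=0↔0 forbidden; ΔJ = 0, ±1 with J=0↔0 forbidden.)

4

(a)–(b): forbidden (parity).
(a)–(c): forbidden (ΔL, ΔJ).
(a)–(d): allowed.
(a)–(e): allowed.
(b)–(c): forbidden (ΔL, ΔJ).
(b)–(d): allowed.
(b)–(e): allowed.
(c)–(d): forbidden (parity, ΔL, ΔJ).
(c)–(e): forbidden (parity, ΔL, ΔJ).
(d)–(e): forbidden (parity).
Allowed pairs: 4 of 10.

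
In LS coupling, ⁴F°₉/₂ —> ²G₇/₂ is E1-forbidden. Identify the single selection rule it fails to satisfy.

Initial level: S=3/2, L=3, J=9/2, parity odd. Final level: S=1/2, L=4, J=7/2, parity even.
Parity must change: odd → even — satisfied.
ΔS = 0: S: 3/2 → 1/2 — violated.
ΔL = 0, ±1 (not L=0↔0): L: 3 → 4, ΔL = +1 — satisfied.
ΔJ = 0, ±1 (not J=0↔0): J: 9/2 → 7/2, ΔJ = -1 — satisfied.

the ΔS = 0 rule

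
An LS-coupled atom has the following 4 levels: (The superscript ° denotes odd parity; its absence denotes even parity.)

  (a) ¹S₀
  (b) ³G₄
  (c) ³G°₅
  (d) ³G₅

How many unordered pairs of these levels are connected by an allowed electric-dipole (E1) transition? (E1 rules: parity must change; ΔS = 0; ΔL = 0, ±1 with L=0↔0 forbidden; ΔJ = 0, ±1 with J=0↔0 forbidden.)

(a)–(b): forbidden (parity, ΔS, ΔL, ΔJ).
(a)–(c): forbidden (ΔS, ΔL, ΔJ).
(a)–(d): forbidden (parity, ΔS, ΔL, ΔJ).
(b)–(c): allowed.
(b)–(d): forbidden (parity).
(c)–(d): allowed.
Allowed pairs: 2 of 6.

2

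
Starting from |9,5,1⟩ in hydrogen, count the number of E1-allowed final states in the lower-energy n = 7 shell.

6

E1 requires Δl = ±1, so l_f ∈ {4, 6}; with 0 ≤ l_f ≤ n_f−1 = 6, the allowed l_f values are {4, 6}.
For l_f = 4: m_f ∈ {m_i−1, m_i, m_i+1} ∩ [−4, 4] = {0, 1, 2} → 3 states.
For l_f = 6: m_f ∈ {m_i−1, m_i, m_i+1} ∩ [−6, 6] = {0, 1, 2} → 3 states.
Total: 6.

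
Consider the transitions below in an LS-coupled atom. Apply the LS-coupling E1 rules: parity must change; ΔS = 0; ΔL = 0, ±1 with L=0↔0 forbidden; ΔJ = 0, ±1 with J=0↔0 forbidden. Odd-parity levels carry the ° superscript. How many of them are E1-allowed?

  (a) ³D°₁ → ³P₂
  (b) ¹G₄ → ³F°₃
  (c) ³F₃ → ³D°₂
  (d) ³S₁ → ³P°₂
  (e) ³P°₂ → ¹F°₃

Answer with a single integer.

3

(a) allowed
(b) forbidden (ΔS fails)
(c) allowed
(d) allowed
(e) forbidden (parity, ΔS, ΔL fail)
Total allowed: 3 of 5.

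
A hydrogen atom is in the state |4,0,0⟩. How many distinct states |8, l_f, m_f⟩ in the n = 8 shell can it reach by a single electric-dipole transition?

E1 requires Δl = ±1, so l_f ∈ {-1, 1}; with 0 ≤ l_f ≤ n_f−1 = 7, the allowed l_f values are {1}.
For l_f = 1: m_f ∈ {m_i−1, m_i, m_i+1} ∩ [−1, 1] = {-1, 0, 1} → 3 states.
Total: 3.

3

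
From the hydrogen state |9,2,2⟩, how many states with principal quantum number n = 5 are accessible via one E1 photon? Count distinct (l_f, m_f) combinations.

4

E1 requires Δl = ±1, so l_f ∈ {1, 3}; with 0 ≤ l_f ≤ n_f−1 = 4, the allowed l_f values are {1, 3}.
For l_f = 1: m_f ∈ {m_i−1, m_i, m_i+1} ∩ [−1, 1] = {1} → 1 state.
For l_f = 3: m_f ∈ {m_i−1, m_i, m_i+1} ∩ [−3, 3] = {1, 2, 3} → 3 states.
Total: 4.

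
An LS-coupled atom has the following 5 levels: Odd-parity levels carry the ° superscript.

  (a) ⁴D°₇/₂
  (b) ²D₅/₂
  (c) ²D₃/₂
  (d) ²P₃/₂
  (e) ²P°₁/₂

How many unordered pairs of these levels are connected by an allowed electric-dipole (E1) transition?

2

(a)–(b): forbidden (ΔS).
(a)–(c): forbidden (ΔS, ΔJ).
(a)–(d): forbidden (ΔS, ΔJ).
(a)–(e): forbidden (parity, ΔS, ΔJ).
(b)–(c): forbidden (parity).
(b)–(d): forbidden (parity).
(b)–(e): forbidden (ΔJ).
(c)–(d): forbidden (parity).
(c)–(e): allowed.
(d)–(e): allowed.
Allowed pairs: 2 of 10.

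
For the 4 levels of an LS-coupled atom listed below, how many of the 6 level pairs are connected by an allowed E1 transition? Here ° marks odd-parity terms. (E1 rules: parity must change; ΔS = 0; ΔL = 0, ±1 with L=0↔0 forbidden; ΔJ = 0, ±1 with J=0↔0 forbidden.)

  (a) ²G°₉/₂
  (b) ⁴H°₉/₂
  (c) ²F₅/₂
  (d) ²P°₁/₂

(a)–(b): forbidden (parity, ΔS).
(a)–(c): forbidden (ΔJ).
(a)–(d): forbidden (parity, ΔL, ΔJ).
(b)–(c): forbidden (ΔS, ΔL, ΔJ).
(b)–(d): forbidden (parity, ΔS, ΔL, ΔJ).
(c)–(d): forbidden (ΔL, ΔJ).
Allowed pairs: 0 of 6.

0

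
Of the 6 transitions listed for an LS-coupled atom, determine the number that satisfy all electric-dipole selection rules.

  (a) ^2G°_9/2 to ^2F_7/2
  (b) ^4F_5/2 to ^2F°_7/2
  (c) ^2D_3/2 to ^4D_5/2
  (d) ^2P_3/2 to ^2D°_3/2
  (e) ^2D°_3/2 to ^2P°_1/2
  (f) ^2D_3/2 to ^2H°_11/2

2

(a) allowed
(b) forbidden (ΔS fails)
(c) forbidden (parity, ΔS fail)
(d) allowed
(e) forbidden (parity fails)
(f) forbidden (ΔL, ΔJ fail)
Total allowed: 2 of 6.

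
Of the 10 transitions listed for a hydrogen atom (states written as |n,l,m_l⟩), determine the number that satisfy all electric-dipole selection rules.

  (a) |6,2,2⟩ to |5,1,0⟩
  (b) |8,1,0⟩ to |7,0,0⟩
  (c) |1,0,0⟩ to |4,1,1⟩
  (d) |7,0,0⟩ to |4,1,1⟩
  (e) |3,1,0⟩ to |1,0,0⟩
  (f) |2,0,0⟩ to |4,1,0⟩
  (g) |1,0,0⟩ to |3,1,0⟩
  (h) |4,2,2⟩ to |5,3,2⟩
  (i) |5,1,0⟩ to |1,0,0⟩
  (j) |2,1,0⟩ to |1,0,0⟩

9

(a) forbidden — Δm_l = -2 (E1 requires Δm_l = 0, ±1)
(b) allowed
(c) allowed
(d) allowed
(e) allowed
(f) allowed
(g) allowed
(h) allowed
(i) allowed
(j) allowed
Total allowed: 9 of 10.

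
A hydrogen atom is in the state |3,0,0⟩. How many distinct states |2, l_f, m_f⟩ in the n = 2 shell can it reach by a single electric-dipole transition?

3

E1 requires Δl = ±1, so l_f ∈ {-1, 1}; with 0 ≤ l_f ≤ n_f−1 = 1, the allowed l_f values are {1}.
For l_f = 1: m_f ∈ {m_i−1, m_i, m_i+1} ∩ [−1, 1] = {-1, 0, 1} → 3 states.
Total: 3.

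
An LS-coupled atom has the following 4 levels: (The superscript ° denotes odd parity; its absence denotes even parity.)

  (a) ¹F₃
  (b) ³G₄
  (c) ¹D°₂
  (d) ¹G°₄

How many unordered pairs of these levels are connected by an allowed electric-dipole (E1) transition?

(a)–(b): forbidden (parity, ΔS).
(a)–(c): allowed.
(a)–(d): allowed.
(b)–(c): forbidden (ΔS, ΔL, ΔJ).
(b)–(d): forbidden (ΔS).
(c)–(d): forbidden (parity, ΔL, ΔJ).
Allowed pairs: 2 of 6.

2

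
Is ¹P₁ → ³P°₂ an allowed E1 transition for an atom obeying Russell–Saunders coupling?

Parity must change: even → odd — ✓.
ΔS = 0: S: 0 → 1 — ✗.
ΔL = 0, ±1 (not L=0↔0): L: 1 → 1, ΔL = +0 — ✓.
ΔJ = 0, ±1 (not J=0↔0): J: 1 → 2, ΔJ = +1 — ✓.
Rule(s) violated: ΔS.

forbidden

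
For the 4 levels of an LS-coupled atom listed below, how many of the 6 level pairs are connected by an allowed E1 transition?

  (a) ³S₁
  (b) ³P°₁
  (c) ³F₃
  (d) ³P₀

(a)–(b): allowed.
(a)–(c): forbidden (parity, ΔL, ΔJ).
(a)–(d): forbidden (parity).
(b)–(c): forbidden (ΔL, ΔJ).
(b)–(d): allowed.
(c)–(d): forbidden (parity, ΔL, ΔJ).
Allowed pairs: 2 of 6.

2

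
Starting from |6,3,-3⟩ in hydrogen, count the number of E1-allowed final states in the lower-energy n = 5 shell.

4

E1 requires Δl = ±1, so l_f ∈ {2, 4}; with 0 ≤ l_f ≤ n_f−1 = 4, the allowed l_f values are {2, 4}.
For l_f = 2: m_f ∈ {m_i−1, m_i, m_i+1} ∩ [−2, 2] = {-2} → 1 state.
For l_f = 4: m_f ∈ {m_i−1, m_i, m_i+1} ∩ [−4, 4] = {-4, -3, -2} → 3 states.
Total: 4.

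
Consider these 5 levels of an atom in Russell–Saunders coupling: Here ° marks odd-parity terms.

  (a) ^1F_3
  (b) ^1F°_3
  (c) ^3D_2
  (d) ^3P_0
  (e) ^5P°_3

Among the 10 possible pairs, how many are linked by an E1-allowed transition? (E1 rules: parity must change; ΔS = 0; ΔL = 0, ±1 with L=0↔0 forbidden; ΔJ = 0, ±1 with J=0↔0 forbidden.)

(a)–(b): allowed.
(a)–(c): forbidden (parity, ΔS).
(a)–(d): forbidden (parity, ΔS, ΔL, ΔJ).
(a)–(e): forbidden (ΔS, ΔL).
(b)–(c): forbidden (ΔS).
(b)–(d): forbidden (ΔS, ΔL, ΔJ).
(b)–(e): forbidden (parity, ΔS, ΔL).
(c)–(d): forbidden (parity, ΔJ).
(c)–(e): forbidden (ΔS).
(d)–(e): forbidden (ΔS, ΔJ).
Allowed pairs: 1 of 10.

1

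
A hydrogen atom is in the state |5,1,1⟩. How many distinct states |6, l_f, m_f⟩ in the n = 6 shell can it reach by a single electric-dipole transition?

E1 requires Δl = ±1, so l_f ∈ {0, 2}; with 0 ≤ l_f ≤ n_f−1 = 5, the allowed l_f values are {0, 2}.
For l_f = 0: m_f ∈ {m_i−1, m_i, m_i+1} ∩ [−0, 0] = {0} → 1 state.
For l_f = 2: m_f ∈ {m_i−1, m_i, m_i+1} ∩ [−2, 2] = {0, 1, 2} → 3 states.
Total: 4.

4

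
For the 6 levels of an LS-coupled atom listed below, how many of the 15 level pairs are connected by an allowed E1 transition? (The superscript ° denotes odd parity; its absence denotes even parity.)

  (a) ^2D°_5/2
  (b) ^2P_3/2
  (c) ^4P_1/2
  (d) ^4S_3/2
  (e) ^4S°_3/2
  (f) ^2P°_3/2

(a)–(b): allowed.
(a)–(c): forbidden (ΔS, ΔJ).
(a)–(d): forbidden (ΔS, ΔL).
(a)–(e): forbidden (parity, ΔS, ΔL).
(a)–(f): forbidden (parity).
(b)–(c): forbidden (parity, ΔS).
(b)–(d): forbidden (parity, ΔS).
(b)–(e): forbidden (ΔS).
(b)–(f): allowed.
(c)–(d): forbidden (parity).
(c)–(e): allowed.
(c)–(f): forbidden (ΔS).
(d)–(e): forbidden (ΔL).
(d)–(f): forbidden (ΔS).
(e)–(f): forbidden (parity, ΔS).
Allowed pairs: 3 of 15.

3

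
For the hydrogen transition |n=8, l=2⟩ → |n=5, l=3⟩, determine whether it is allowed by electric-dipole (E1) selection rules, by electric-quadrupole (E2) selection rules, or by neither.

E1

Δl = 3 − 2 = +1; l_i + l_f = 5.
E1 (Δl = ±1): satisfied.
E2 (Δl = 0,±2, l_i+l_f ≥ 2): not satisfied.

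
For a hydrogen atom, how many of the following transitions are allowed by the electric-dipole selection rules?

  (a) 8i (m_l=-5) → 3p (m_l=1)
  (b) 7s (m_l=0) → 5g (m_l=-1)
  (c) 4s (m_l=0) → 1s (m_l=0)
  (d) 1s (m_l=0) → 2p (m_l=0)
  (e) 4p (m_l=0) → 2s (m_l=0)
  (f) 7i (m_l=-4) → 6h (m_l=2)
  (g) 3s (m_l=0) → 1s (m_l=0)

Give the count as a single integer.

2

(a) forbidden — Δl = -5 (E1 requires Δl = ±1); Δm_l = +6 (E1 requires Δm_l = 0, ±1)
(b) forbidden — Δl = +4 (E1 requires Δl = ±1)
(c) forbidden — Δl = +0 (E1 requires Δl = ±1)
(d) allowed
(e) allowed
(f) forbidden — Δm_l = +6 (E1 requires Δm_l = 0, ±1)
(g) forbidden — Δl = +0 (E1 requires Δl = ±1)
Total allowed: 2 of 7.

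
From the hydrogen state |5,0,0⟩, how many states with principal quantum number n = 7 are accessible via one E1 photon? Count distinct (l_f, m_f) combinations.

3

E1 requires Δl = ±1, so l_f ∈ {-1, 1}; with 0 ≤ l_f ≤ n_f−1 = 6, the allowed l_f values are {1}.
For l_f = 1: m_f ∈ {m_i−1, m_i, m_i+1} ∩ [−1, 1] = {-1, 0, 1} → 3 states.
Total: 3.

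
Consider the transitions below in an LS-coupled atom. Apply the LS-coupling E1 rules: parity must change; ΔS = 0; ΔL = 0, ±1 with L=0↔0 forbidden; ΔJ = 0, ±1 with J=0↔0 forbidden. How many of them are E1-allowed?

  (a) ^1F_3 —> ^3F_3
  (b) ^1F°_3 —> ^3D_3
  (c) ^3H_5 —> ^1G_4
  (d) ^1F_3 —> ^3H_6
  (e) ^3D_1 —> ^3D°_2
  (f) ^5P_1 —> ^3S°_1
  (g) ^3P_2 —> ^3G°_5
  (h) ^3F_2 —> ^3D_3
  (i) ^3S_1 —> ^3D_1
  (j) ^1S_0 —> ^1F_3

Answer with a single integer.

(a) forbidden (parity, ΔS fail)
(b) forbidden (ΔS fails)
(c) forbidden (parity, ΔS fail)
(d) forbidden (parity, ΔS, ΔL, ΔJ fail)
(e) allowed
(f) forbidden (ΔS fails)
(g) forbidden (ΔL, ΔJ fail)
(h) forbidden (parity fails)
(i) forbidden (parity, ΔL fail)
(j) forbidden (parity, ΔL, ΔJ fail)
Total allowed: 1 of 10.

1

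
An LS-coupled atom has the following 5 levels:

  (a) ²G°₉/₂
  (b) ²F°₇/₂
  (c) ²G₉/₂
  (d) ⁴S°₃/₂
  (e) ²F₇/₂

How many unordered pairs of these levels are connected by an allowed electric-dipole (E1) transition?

(a)–(b): forbidden (parity).
(a)–(c): allowed.
(a)–(d): forbidden (parity, ΔS, ΔL, ΔJ).
(a)–(e): allowed.
(b)–(c): allowed.
(b)–(d): forbidden (parity, ΔS, ΔL, ΔJ).
(b)–(e): allowed.
(c)–(d): forbidden (ΔS, ΔL, ΔJ).
(c)–(e): forbidden (parity).
(d)–(e): forbidden (ΔS, ΔL, ΔJ).
Allowed pairs: 4 of 10.

4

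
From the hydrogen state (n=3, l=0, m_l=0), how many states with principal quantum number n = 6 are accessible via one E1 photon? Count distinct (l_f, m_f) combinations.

3

E1 requires Δl = ±1, so l_f ∈ {-1, 1}; with 0 ≤ l_f ≤ n_f−1 = 5, the allowed l_f values are {1}.
For l_f = 1: m_f ∈ {m_i−1, m_i, m_i+1} ∩ [−1, 1] = {-1, 0, 1} → 3 states.
Total: 3.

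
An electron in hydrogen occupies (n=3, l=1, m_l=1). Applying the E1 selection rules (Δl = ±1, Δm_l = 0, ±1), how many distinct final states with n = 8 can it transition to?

4

E1 requires Δl = ±1, so l_f ∈ {0, 2}; with 0 ≤ l_f ≤ n_f−1 = 7, the allowed l_f values are {0, 2}.
For l_f = 0: m_f ∈ {m_i−1, m_i, m_i+1} ∩ [−0, 0] = {0} → 1 state.
For l_f = 2: m_f ∈ {m_i−1, m_i, m_i+1} ∩ [−2, 2] = {0, 1, 2} → 3 states.
Total: 4.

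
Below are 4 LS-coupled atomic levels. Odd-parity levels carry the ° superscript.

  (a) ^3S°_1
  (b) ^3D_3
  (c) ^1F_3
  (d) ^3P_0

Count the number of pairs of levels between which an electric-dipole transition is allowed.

(a)–(b): forbidden (ΔL, ΔJ).
(a)–(c): forbidden (ΔS, ΔL, ΔJ).
(a)–(d): allowed.
(b)–(c): forbidden (parity, ΔS).
(b)–(d): forbidden (parity, ΔJ).
(c)–(d): forbidden (parity, ΔS, ΔL, ΔJ).
Allowed pairs: 1 of 6.

1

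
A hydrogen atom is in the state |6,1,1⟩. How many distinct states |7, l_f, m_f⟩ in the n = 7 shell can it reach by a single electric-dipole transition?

E1 requires Δl = ±1, so l_f ∈ {0, 2}; with 0 ≤ l_f ≤ n_f−1 = 6, the allowed l_f values are {0, 2}.
For l_f = 0: m_f ∈ {m_i−1, m_i, m_i+1} ∩ [−0, 0] = {0} → 1 state.
For l_f = 2: m_f ∈ {m_i−1, m_i, m_i+1} ∩ [−2, 2] = {0, 1, 2} → 3 states.
Total: 4.

4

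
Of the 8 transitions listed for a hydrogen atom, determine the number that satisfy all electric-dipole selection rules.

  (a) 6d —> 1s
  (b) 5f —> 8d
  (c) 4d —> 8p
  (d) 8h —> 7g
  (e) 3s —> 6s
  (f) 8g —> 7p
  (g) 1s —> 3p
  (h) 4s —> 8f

(a) forbidden — Δl = -2 (E1 requires Δl = ±1)
(b) allowed
(c) allowed
(d) allowed
(e) forbidden — Δl = +0 (E1 requires Δl = ±1)
(f) forbidden — Δl = -3 (E1 requires Δl = ±1)
(g) allowed
(h) forbidden — Δl = +3 (E1 requires Δl = ±1)
Total allowed: 4 of 8.

4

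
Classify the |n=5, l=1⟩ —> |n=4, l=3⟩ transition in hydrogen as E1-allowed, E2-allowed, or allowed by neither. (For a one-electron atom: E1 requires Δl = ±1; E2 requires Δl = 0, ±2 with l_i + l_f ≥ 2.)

E2

Δl = 3 − 1 = +2; l_i + l_f = 4.
E1 (Δl = ±1): not satisfied.
E2 (Δl = 0,±2, l_i+l_f ≥ 2): satisfied.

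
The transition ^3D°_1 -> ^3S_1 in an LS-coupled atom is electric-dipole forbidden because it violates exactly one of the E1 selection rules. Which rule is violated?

the ΔL = 0, ±1 rule

Parity must change: odd → even — satisfied.
ΔS = 0: S: 1 → 1 — satisfied.
ΔL = 0, ±1 (not L=0↔0): L: 2 → 0, ΔL = -2 — violated.
ΔJ = 0, ±1 (not J=0↔0): J: 1 → 1, ΔJ = +0 — satisfied.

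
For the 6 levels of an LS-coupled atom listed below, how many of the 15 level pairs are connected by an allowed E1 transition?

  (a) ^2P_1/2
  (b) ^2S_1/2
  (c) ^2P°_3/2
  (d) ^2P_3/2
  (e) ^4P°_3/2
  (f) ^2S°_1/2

(a)–(b): forbidden (parity).
(a)–(c): allowed.
(a)–(d): forbidden (parity).
(a)–(e): forbidden (ΔS).
(a)–(f): allowed.
(b)–(c): allowed.
(b)–(d): forbidden (parity).
(b)–(e): forbidden (ΔS).
(b)–(f): forbidden (ΔL).
(c)–(d): allowed.
(c)–(e): forbidden (parity, ΔS).
(c)–(f): forbidden (parity).
(d)–(e): forbidden (ΔS).
(d)–(f): allowed.
(e)–(f): forbidden (parity, ΔS).
Allowed pairs: 5 of 15.

5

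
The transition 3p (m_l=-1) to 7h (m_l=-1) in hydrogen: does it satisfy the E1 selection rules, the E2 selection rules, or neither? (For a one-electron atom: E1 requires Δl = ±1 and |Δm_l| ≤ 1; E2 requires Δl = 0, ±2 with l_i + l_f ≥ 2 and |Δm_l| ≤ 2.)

Δl = 5 − 1 = +4; l_i + l_f = 6.
Δm_l = +0.
E1 (Δl = ±1, |Δm_l| ≤ 1): not satisfied.
E2 (Δl = 0,±2, l_i+l_f ≥ 2, |Δm_l| ≤ 2): not satisfied.

neither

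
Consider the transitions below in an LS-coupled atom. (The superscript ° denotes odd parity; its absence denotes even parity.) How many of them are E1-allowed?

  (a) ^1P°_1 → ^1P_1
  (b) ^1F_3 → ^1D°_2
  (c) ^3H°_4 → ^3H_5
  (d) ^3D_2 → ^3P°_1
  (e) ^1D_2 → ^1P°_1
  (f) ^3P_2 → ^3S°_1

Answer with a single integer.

(a) allowed
(b) allowed
(c) allowed
(d) allowed
(e) allowed
(f) allowed
Total allowed: 6 of 6.

6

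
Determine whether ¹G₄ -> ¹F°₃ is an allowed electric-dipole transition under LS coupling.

Initial level: S=0, L=4, J=4, parity even. Final level: S=0, L=3, J=3, parity odd.
Parity must change: even → odd — ✓.
ΔS = 0: S: 0 → 0 — ✓.
ΔL = 0, ±1 (not L=0↔0): L: 4 → 3, ΔL = -1 — ✓.
ΔJ = 0, ±1 (not J=0↔0): J: 4 → 3, ΔJ = -1 — ✓.
All four E1 rules are satisfied.

allowed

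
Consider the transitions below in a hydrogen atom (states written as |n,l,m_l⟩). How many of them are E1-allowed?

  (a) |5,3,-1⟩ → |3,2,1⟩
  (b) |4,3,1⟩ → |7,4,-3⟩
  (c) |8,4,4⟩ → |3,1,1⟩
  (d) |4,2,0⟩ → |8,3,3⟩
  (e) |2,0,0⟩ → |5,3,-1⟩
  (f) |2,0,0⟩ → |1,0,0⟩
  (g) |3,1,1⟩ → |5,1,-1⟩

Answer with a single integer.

(a) forbidden — Δm_l = +2 (E1 requires Δm_l = 0, ±1)
(b) forbidden — Δm_l = -4 (E1 requires Δm_l = 0, ±1)
(c) forbidden — Δl = -3 (E1 requires Δl = ±1); Δm_l = -3 (E1 requires Δm_l = 0, ±1)
(d) forbidden — Δm_l = +3 (E1 requires Δm_l = 0, ±1)
(e) forbidden — Δl = +3 (E1 requires Δl = ±1)
(f) forbidden — Δl = +0 (E1 requires Δl = ±1)
(g) forbidden — Δl = +0 (E1 requires Δl = ±1); Δm_l = -2 (E1 requires Δm_l = 0, ±1)
Total allowed: 0 of 7.

0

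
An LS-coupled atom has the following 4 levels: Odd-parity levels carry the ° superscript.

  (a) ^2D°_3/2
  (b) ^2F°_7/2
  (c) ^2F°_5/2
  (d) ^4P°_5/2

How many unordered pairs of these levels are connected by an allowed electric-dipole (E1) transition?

0

(a)–(b): forbidden (parity, ΔJ).
(a)–(c): forbidden (parity).
(a)–(d): forbidden (parity, ΔS).
(b)–(c): forbidden (parity).
(b)–(d): forbidden (parity, ΔS, ΔL).
(c)–(d): forbidden (parity, ΔS, ΔL).
Allowed pairs: 0 of 6.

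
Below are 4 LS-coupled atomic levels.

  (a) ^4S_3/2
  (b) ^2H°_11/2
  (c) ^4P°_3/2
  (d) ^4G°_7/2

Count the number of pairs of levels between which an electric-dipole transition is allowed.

(a)–(b): forbidden (ΔS, ΔL, ΔJ).
(a)–(c): allowed.
(a)–(d): forbidden (ΔL, ΔJ).
(b)–(c): forbidden (parity, ΔS, ΔL, ΔJ).
(b)–(d): forbidden (parity, ΔS, ΔJ).
(c)–(d): forbidden (parity, ΔL, ΔJ).
Allowed pairs: 1 of 6.

1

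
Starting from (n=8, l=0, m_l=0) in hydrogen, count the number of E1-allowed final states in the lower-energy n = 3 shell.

3

E1 requires Δl = ±1, so l_f ∈ {-1, 1}; with 0 ≤ l_f ≤ n_f−1 = 2, the allowed l_f values are {1}.
For l_f = 1: m_f ∈ {m_i−1, m_i, m_i+1} ∩ [−1, 1] = {-1, 0, 1} → 3 states.
Total: 3.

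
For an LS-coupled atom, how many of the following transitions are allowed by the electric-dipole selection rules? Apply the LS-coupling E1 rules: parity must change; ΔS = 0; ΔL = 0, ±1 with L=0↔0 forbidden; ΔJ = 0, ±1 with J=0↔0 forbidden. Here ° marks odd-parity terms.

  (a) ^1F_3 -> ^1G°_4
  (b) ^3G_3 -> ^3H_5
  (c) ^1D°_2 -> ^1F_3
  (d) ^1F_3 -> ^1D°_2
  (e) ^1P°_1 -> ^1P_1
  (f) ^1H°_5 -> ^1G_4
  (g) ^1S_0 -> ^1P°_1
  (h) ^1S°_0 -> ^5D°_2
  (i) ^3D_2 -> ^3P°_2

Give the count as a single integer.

7

(a) allowed
(b) forbidden (parity, ΔJ fail)
(c) allowed
(d) allowed
(e) allowed
(f) allowed
(g) allowed
(h) forbidden (parity, ΔS, ΔL, ΔJ fail)
(i) allowed
Total allowed: 7 of 9.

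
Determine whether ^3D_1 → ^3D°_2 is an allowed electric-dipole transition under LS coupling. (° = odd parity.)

allowed

Reading off the term symbols: S 1→1, L 2→2, J 1→2, parity even→odd.
ΔS = 0: S: 1 → 1 — ✓.
ΔL = 0, ±1 (not L=0↔0): L: 2 → 2, ΔL = +0 — ✓.
ΔJ = 0, ±1 (not J=0↔0): J: 1 → 2, ΔJ = +1 — ✓.
Parity must change: even → odd — ✓.
All four E1 rules are satisfied.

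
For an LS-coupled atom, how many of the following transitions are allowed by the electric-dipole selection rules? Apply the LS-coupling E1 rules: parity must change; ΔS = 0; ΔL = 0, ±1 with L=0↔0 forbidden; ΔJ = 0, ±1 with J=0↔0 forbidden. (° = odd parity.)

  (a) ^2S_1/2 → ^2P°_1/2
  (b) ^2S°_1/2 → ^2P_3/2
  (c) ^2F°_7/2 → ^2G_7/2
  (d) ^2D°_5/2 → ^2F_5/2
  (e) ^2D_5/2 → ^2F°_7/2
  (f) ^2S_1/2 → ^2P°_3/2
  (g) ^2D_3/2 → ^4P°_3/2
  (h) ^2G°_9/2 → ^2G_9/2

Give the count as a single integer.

7

(a) allowed
(b) allowed
(c) allowed
(d) allowed
(e) allowed
(f) allowed
(g) forbidden (ΔS fails)
(h) allowed
Total allowed: 7 of 8.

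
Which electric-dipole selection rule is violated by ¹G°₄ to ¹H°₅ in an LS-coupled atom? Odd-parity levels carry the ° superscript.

parity

Parity must change: odd → odd — fails.
ΔS = 0: S: 0 → 0 — ok.
ΔL = 0, ±1 (not L=0↔0): L: 4 → 5, ΔL = +1 — ok.
ΔJ = 0, ±1 (not J=0↔0): J: 4 → 5, ΔJ = +1 — ok.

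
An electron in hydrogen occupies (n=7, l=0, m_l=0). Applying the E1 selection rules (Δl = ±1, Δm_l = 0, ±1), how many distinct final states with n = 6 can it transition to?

3

E1 requires Δl = ±1, so l_f ∈ {-1, 1}; with 0 ≤ l_f ≤ n_f−1 = 5, the allowed l_f values are {1}.
For l_f = 1: m_f ∈ {m_i−1, m_i, m_i+1} ∩ [−1, 1] = {-1, 0, 1} → 3 states.
Total: 3.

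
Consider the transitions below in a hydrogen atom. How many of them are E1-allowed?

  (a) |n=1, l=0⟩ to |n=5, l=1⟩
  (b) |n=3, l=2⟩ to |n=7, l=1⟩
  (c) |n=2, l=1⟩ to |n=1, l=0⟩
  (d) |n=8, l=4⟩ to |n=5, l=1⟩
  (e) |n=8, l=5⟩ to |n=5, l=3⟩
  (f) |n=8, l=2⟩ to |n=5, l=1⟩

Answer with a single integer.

4

(a) allowed
(b) allowed
(c) allowed
(d) forbidden — Δl = -3 (E1 requires Δl = ±1)
(e) forbidden — Δl = -2 (E1 requires Δl = ±1)
(f) allowed
Total allowed: 4 of 6.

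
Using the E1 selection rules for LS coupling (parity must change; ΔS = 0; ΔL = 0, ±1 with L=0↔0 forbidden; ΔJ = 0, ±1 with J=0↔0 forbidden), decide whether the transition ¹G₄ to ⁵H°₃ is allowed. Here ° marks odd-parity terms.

forbidden

ΔL = 0, ±1 (not L=0↔0): L: 4 → 5, ΔL = +1 — ✓.
ΔS = 0: S: 0 → 2 — ✗.
Parity must change: even → odd — ✓.
ΔJ = 0, ±1 (not J=0↔0): J: 4 → 3, ΔJ = -1 — ✓.
Rule(s) violated: ΔS.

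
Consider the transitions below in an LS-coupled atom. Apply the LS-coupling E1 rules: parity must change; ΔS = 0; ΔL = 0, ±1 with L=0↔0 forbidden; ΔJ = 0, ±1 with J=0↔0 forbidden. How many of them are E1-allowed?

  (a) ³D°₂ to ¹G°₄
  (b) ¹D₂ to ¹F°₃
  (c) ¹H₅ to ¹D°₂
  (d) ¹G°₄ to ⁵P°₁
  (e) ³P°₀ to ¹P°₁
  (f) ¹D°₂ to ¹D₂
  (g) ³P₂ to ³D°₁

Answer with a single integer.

(a) forbidden (parity, ΔS, ΔL, ΔJ fail)
(b) allowed
(c) forbidden (ΔL, ΔJ fail)
(d) forbidden (parity, ΔS, ΔL, ΔJ fail)
(e) forbidden (parity, ΔS fail)
(f) allowed
(g) allowed
Total allowed: 3 of 7.

3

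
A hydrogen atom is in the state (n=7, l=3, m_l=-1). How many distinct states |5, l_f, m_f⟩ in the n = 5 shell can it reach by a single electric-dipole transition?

E1 requires Δl = ±1, so l_f ∈ {2, 4}; with 0 ≤ l_f ≤ n_f−1 = 4, the allowed l_f values are {2, 4}.
For l_f = 2: m_f ∈ {m_i−1, m_i, m_i+1} ∩ [−2, 2] = {-2, -1, 0} → 3 states.
For l_f = 4: m_f ∈ {m_i−1, m_i, m_i+1} ∩ [−4, 4] = {-2, -1, 0} → 3 states.
Total: 6.

6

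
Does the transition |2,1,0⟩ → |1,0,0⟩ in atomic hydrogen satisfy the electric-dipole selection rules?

Initial l = 1, final l = 0, so Δl = -1. E1 requires Δl = ±1: ok.
m_l: 0 → 0 (Δm_l = +0). |Δm_l| ≤ 1 ok.
All E1 selection rules are satisfied.

allowed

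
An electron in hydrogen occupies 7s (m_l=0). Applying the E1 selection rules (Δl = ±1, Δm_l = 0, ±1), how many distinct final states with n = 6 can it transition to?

3

E1 requires Δl = ±1, so l_f ∈ {-1, 1}; with 0 ≤ l_f ≤ n_f−1 = 5, the allowed l_f values are {1}.
For l_f = 1: m_f ∈ {m_i−1, m_i, m_i+1} ∩ [−1, 1] = {-1, 0, 1} → 3 states.
Total: 3.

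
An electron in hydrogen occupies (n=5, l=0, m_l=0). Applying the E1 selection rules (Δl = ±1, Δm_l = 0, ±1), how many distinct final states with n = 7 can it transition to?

E1 requires Δl = ±1, so l_f ∈ {-1, 1}; with 0 ≤ l_f ≤ n_f−1 = 6, the allowed l_f values are {1}.
For l_f = 1: m_f ∈ {m_i−1, m_i, m_i+1} ∩ [−1, 1] = {-1, 0, 1} → 3 states.
Total: 3.

3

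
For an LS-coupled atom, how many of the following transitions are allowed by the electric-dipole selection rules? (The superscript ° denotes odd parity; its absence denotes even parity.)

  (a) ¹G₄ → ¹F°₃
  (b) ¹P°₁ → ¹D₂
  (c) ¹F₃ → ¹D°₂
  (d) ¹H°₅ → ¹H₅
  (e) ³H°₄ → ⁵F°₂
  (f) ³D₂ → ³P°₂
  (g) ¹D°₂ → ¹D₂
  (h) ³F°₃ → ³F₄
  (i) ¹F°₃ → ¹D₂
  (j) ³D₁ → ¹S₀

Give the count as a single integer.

8

(a) allowed
(b) allowed
(c) allowed
(d) allowed
(e) forbidden (parity, ΔS, ΔL, ΔJ fail)
(f) allowed
(g) allowed
(h) allowed
(i) allowed
(j) forbidden (parity, ΔS, ΔL fail)
Total allowed: 8 of 10.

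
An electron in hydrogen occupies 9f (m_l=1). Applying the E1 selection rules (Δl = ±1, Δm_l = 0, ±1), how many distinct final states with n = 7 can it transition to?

E1 requires Δl = ±1, so l_f ∈ {2, 4}; with 0 ≤ l_f ≤ n_f−1 = 6, the allowed l_f values are {2, 4}.
For l_f = 2: m_f ∈ {m_i−1, m_i, m_i+1} ∩ [−2, 2] = {0, 1, 2} → 3 states.
For l_f = 4: m_f ∈ {m_i−1, m_i, m_i+1} ∩ [−4, 4] = {0, 1, 2} → 3 states.
Total: 6.

6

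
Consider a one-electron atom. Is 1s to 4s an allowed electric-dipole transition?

forbidden

Initial l = 0, final l = 0, so Δl = +0. E1 requires Δl = ±1: ✗.
The transition is electric-dipole forbidden.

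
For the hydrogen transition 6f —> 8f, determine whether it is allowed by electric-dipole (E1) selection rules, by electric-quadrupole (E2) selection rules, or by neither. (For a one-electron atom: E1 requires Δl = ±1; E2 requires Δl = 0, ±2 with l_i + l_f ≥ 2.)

E2

Δl = 3 − 3 = +0; l_i + l_f = 6.
E1 (Δl = ±1): not satisfied.
E2 (Δl = 0,±2, l_i+l_f ≥ 2): satisfied.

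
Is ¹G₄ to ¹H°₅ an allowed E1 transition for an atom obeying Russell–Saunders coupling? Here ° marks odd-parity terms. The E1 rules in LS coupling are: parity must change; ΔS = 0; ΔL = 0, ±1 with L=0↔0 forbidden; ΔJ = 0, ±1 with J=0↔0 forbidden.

Initial level: S=0, L=4, J=4, parity even. Final level: S=0, L=5, J=5, parity odd.
Parity must change: even → odd — satisfied.
ΔS = 0: S: 0 → 0 — satisfied.
ΔL = 0, ±1 (not L=0↔0): L: 4 → 5, ΔL = +1 — satisfied.
ΔJ = 0, ±1 (not J=0↔0): J: 4 → 5, ΔJ = +1 — satisfied.
All four E1 rules are satisfied.

allowed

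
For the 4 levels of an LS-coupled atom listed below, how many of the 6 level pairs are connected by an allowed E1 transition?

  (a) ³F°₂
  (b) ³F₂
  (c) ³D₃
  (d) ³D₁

3

(a)–(b): allowed.
(a)–(c): allowed.
(a)–(d): allowed.
(b)–(c): forbidden (parity).
(b)–(d): forbidden (parity).
(c)–(d): forbidden (parity, ΔJ).
Allowed pairs: 3 of 6.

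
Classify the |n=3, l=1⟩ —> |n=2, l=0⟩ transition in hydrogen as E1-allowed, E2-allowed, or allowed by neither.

Δl = 0 − 1 = -1; l_i + l_f = 1.
E1 (Δl = ±1): satisfied.
E2 (Δl = 0,±2, l_i+l_f ≥ 2): not satisfied.

E1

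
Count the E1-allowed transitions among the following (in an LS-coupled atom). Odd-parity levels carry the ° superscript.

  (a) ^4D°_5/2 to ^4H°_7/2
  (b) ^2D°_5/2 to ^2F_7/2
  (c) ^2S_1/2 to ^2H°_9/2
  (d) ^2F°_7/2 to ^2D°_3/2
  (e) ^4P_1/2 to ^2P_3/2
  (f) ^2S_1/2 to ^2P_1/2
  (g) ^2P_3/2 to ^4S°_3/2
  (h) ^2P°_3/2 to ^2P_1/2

(a) forbidden (parity, ΔL fail)
(b) allowed
(c) forbidden (ΔL, ΔJ fail)
(d) forbidden (parity, ΔJ fail)
(e) forbidden (parity, ΔS fail)
(f) forbidden (parity fails)
(g) forbidden (ΔS fails)
(h) allowed
Total allowed: 2 of 8.

2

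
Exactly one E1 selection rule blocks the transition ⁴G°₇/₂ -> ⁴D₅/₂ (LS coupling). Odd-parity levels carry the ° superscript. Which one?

the ΔL = 0, ±1 rule

Reading off the term symbols: S 3/2→3/2, L 4→2, J 7/2→5/2, parity odd→even.
Parity must change: odd → even — passes.
ΔS = 0: S: 3/2 → 3/2 — passes.
ΔL = 0, ±1 (not L=0↔0): L: 4 → 2, ΔL = -2 — fails.
ΔJ = 0, ±1 (not J=0↔0): J: 7/2 → 5/2, ΔJ = -1 — passes.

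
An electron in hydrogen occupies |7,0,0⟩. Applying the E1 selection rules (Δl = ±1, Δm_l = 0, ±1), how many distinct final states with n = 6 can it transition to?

3

E1 requires Δl = ±1, so l_f ∈ {-1, 1}; with 0 ≤ l_f ≤ n_f−1 = 5, the allowed l_f values are {1}.
For l_f = 1: m_f ∈ {m_i−1, m_i, m_i+1} ∩ [−1, 1] = {-1, 0, 1} → 3 states.
Total: 3.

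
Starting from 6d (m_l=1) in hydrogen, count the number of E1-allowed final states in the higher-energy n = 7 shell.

5

E1 requires Δl = ±1, so l_f ∈ {1, 3}; with 0 ≤ l_f ≤ n_f−1 = 6, the allowed l_f values are {1, 3}.
For l_f = 1: m_f ∈ {m_i−1, m_i, m_i+1} ∩ [−1, 1] = {0, 1} → 2 states.
For l_f = 3: m_f ∈ {m_i−1, m_i, m_i+1} ∩ [−3, 3] = {0, 1, 2} → 3 states.
Total: 5.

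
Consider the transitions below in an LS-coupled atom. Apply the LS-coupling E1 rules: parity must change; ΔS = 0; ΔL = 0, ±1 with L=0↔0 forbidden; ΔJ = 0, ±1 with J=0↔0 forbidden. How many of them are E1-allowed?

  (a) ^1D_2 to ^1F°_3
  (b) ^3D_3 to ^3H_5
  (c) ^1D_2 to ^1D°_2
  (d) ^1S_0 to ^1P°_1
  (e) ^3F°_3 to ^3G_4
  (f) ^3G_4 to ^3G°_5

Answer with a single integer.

(a) allowed
(b) forbidden (parity, ΔL, ΔJ fail)
(c) allowed
(d) allowed
(e) allowed
(f) allowed
Total allowed: 5 of 6.

5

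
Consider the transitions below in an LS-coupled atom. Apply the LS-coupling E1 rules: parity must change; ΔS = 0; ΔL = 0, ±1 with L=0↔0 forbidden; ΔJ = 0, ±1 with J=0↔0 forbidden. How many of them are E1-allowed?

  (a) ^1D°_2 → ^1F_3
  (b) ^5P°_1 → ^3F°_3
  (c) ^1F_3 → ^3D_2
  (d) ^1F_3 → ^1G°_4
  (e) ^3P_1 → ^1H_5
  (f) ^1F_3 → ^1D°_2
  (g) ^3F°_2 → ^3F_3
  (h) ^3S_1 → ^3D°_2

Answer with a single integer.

(a) allowed
(b) forbidden (parity, ΔS, ΔL, ΔJ fail)
(c) forbidden (parity, ΔS fail)
(d) allowed
(e) forbidden (parity, ΔS, ΔL, ΔJ fail)
(f) allowed
(g) allowed
(h) forbidden (ΔL fails)
Total allowed: 4 of 8.

4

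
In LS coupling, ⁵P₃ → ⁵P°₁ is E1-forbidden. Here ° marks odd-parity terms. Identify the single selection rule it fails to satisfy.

Initial level: S=2, L=1, J=3, parity even. Final level: S=2, L=1, J=1, parity odd.
Parity must change: even → odd — ok.
ΔS = 0: S: 2 → 2 — ok.
ΔL = 0, ±1 (not L=0↔0): L: 1 → 1, ΔL = +0 — ok.
ΔJ = 0, ±1 (not J=0↔0): J: 3 → 1, ΔJ = -2 — fails.

the ΔJ = 0, ±1 rule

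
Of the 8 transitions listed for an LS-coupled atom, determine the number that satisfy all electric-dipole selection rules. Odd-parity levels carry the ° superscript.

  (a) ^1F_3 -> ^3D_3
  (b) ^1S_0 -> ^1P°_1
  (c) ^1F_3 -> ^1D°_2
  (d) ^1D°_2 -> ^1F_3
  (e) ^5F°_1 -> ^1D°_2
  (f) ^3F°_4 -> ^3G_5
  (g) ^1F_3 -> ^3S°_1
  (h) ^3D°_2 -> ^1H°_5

4

(a) forbidden (parity, ΔS fail)
(b) allowed
(c) allowed
(d) allowed
(e) forbidden (parity, ΔS fail)
(f) allowed
(g) forbidden (ΔS, ΔL, ΔJ fail)
(h) forbidden (parity, ΔS, ΔL, ΔJ fail)
Total allowed: 4 of 8.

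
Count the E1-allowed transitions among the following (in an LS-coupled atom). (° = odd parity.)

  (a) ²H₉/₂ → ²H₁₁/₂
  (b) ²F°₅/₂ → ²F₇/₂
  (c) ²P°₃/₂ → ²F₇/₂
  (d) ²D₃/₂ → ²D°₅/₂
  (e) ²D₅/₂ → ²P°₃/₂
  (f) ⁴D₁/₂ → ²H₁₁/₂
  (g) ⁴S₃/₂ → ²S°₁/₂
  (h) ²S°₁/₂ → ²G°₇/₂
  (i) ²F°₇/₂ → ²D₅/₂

(a) forbidden (parity fails)
(b) allowed
(c) forbidden (ΔL, ΔJ fail)
(d) allowed
(e) allowed
(f) forbidden (parity, ΔS, ΔL, ΔJ fail)
(g) forbidden (ΔS, ΔL fail)
(h) forbidden (parity, ΔL, ΔJ fail)
(i) allowed
Total allowed: 4 of 9.

4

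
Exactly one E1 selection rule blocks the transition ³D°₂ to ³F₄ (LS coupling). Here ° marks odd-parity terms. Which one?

Reading off the term symbols: S 1→1, L 2→3, J 2→4, parity odd→even.
Parity must change: odd → even — satisfied.
ΔS = 0: S: 1 → 1 — satisfied.
ΔL = 0, ±1 (not L=0↔0): L: 2 → 3, ΔL = +1 — satisfied.
ΔJ = 0, ±1 (not J=0↔0): J: 2 → 4, ΔJ = +2 — violated.

the ΔJ = 0, ±1 rule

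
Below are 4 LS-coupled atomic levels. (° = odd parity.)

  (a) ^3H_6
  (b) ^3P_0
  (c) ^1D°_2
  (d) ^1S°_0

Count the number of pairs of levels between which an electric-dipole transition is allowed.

(a)–(b): forbidden (parity, ΔL, ΔJ).
(a)–(c): forbidden (ΔS, ΔL, ΔJ).
(a)–(d): forbidden (ΔS, ΔL, ΔJ).
(b)–(c): forbidden (ΔS, ΔJ).
(b)–(d): forbidden (ΔS, ΔJ).
(c)–(d): forbidden (parity, ΔL, ΔJ).
Allowed pairs: 0 of 6.

0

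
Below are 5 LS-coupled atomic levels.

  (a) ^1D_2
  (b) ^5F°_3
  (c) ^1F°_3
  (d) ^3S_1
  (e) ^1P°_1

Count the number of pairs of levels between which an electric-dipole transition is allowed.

(a)–(b): forbidden (ΔS).
(a)–(c): allowed.
(a)–(d): forbidden (parity, ΔS, ΔL).
(a)–(e): allowed.
(b)–(c): forbidden (parity, ΔS).
(b)–(d): forbidden (ΔS, ΔL, ΔJ).
(b)–(e): forbidden (parity, ΔS, ΔL, ΔJ).
(c)–(d): forbidden (ΔS, ΔL, ΔJ).
(c)–(e): forbidden (parity, ΔL, ΔJ).
(d)–(e): forbidden (ΔS).
Allowed pairs: 2 of 10.

2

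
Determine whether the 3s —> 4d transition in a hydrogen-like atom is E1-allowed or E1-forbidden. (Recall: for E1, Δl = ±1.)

forbidden

l: 0 → 2 (Δl = +2). Δl = ±1 fails.
The transition is electric-dipole forbidden.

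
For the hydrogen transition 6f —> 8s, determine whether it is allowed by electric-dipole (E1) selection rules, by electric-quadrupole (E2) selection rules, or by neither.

neither

Δl = 0 − 3 = -3; l_i + l_f = 3.
E1 (Δl = ±1): not satisfied.
E2 (Δl = 0,±2, l_i+l_f ≥ 2): not satisfied.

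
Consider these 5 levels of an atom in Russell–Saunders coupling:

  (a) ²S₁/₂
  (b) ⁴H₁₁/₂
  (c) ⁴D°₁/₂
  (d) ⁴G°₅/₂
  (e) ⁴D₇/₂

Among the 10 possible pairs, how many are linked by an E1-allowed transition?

(a)–(b): forbidden (parity, ΔS, ΔL, ΔJ).
(a)–(c): forbidden (ΔS, ΔL).
(a)–(d): forbidden (ΔS, ΔL, ΔJ).
(a)–(e): forbidden (parity, ΔS, ΔL, ΔJ).
(b)–(c): forbidden (ΔL, ΔJ).
(b)–(d): forbidden (ΔJ).
(b)–(e): forbidden (parity, ΔL, ΔJ).
(c)–(d): forbidden (parity, ΔL, ΔJ).
(c)–(e): forbidden (ΔJ).
(d)–(e): forbidden (ΔL).
Allowed pairs: 0 of 10.

0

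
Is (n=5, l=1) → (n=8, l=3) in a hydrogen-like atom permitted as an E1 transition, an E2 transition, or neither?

E2

Δl = 3 − 1 = +2; l_i + l_f = 4.
E1 (Δl = ±1): not satisfied.
E2 (Δl = 0,±2, l_i+l_f ≥ 2): satisfied.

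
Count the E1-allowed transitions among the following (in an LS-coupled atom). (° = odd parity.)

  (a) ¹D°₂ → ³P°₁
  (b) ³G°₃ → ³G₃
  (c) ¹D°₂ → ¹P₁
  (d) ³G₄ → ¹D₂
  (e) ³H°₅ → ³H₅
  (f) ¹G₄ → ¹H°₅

4

(a) forbidden (parity, ΔS fail)
(b) allowed
(c) allowed
(d) forbidden (parity, ΔS, ΔL, ΔJ fail)
(e) allowed
(f) allowed
Total allowed: 4 of 6.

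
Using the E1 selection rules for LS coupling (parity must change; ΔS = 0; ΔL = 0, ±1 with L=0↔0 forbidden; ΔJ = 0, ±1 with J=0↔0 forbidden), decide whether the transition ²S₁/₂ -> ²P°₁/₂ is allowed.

Reading off the term symbols: S 1/2→1/2, L 0→1, J 1/2→1/2, parity even→odd.
ΔL = 0, ±1 (not L=0↔0): L: 0 → 1, ΔL = +1 — satisfied.
ΔJ = 0, ±1 (not J=0↔0): J: 1/2 → 1/2, ΔJ = +0 — satisfied.
Parity must change: even → odd — satisfied.
ΔS = 0: S: 1/2 → 1/2 — satisfied.
All four E1 rules are satisfied.

allowed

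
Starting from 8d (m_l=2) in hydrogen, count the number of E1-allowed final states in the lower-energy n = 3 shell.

1

E1 requires Δl = ±1, so l_f ∈ {1, 3}; with 0 ≤ l_f ≤ n_f−1 = 2, the allowed l_f values are {1}.
For l_f = 1: m_f ∈ {m_i−1, m_i, m_i+1} ∩ [−1, 1] = {1} → 1 state.
Total: 1.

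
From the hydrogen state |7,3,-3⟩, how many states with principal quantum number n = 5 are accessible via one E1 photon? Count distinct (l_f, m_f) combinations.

E1 requires Δl = ±1, so l_f ∈ {2, 4}; with 0 ≤ l_f ≤ n_f−1 = 4, the allowed l_f values are {2, 4}.
For l_f = 2: m_f ∈ {m_i−1, m_i, m_i+1} ∩ [−2, 2] = {-2} → 1 state.
For l_f = 4: m_f ∈ {m_i−1, m_i, m_i+1} ∩ [−4, 4] = {-4, -3, -2} → 3 states.
Total: 4.

4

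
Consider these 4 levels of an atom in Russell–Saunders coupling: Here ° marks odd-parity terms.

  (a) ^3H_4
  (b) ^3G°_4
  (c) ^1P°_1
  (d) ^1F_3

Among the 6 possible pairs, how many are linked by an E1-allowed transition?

(a)–(b): allowed.
(a)–(c): forbidden (ΔS, ΔL, ΔJ).
(a)–(d): forbidden (parity, ΔS, ΔL).
(b)–(c): forbidden (parity, ΔS, ΔL, ΔJ).
(b)–(d): forbidden (ΔS).
(c)–(d): forbidden (ΔL, ΔJ).
Allowed pairs: 1 of 6.

1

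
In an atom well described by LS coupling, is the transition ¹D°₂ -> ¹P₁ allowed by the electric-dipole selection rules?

Parity must change: odd → even — passes.
ΔS = 0: S: 0 → 0 — passes.
ΔL = 0, ±1 (not L=0↔0): L: 2 → 1, ΔL = -1 — passes.
ΔJ = 0, ±1 (not J=0↔0): J: 2 → 1, ΔJ = -1 — passes.
All four E1 rules are satisfied.

allowed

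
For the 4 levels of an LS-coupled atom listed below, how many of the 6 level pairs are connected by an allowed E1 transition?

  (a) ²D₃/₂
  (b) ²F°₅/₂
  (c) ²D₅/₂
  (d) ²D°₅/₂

(a)–(b): allowed.
(a)–(c): forbidden (parity).
(a)–(d): allowed.
(b)–(c): allowed.
(b)–(d): forbidden (parity).
(c)–(d): allowed.
Allowed pairs: 4 of 6.

4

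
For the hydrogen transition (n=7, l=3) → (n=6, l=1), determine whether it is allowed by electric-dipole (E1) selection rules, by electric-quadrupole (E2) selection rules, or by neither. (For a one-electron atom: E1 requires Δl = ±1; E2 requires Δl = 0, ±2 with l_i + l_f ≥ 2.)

E2

Δl = 1 − 3 = -2; l_i + l_f = 4.
E1 (Δl = ±1): not satisfied.
E2 (Δl = 0,±2, l_i+l_f ≥ 2): satisfied.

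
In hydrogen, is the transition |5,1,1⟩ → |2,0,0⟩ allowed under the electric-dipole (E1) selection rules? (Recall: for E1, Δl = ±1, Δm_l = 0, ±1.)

allowed

Initial l = 1, final l = 0, so Δl = -1. E1 requires Δl = ±1: ok.
Δm_l = 0 − (1) = -1. E1 requires Δm_l = 0, ±1: ok.
All E1 selection rules are satisfied.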